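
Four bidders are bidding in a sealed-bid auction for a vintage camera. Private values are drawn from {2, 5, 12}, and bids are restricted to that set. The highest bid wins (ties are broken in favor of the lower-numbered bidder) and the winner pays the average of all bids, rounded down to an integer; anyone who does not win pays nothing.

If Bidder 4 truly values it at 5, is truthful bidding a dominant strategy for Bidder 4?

Yes

Check each profile of the others' bids and compare truth against every alternative bid.
Others bid (2, 2, 2): truth gives 3, best alternative gives 1.
Others bid (2, 2, 5): truth gives 0, best alternative gives 0.
Others bid (2, 2, 12): truth gives 0, best alternative gives 0.
Others bid (2, 5, 2): truth gives 0, best alternative gives 0.
Others bid (2, 5, 5): truth gives 0, best alternative gives 0.
Others bid (2, 5, 12): truth gives 0, best alternative gives 0.
(Remaining 21 profiles checked similarly; truth is weakly best in each.)
In every case the truthful bid is at least as good as any alternative, so it is a dominant strategy.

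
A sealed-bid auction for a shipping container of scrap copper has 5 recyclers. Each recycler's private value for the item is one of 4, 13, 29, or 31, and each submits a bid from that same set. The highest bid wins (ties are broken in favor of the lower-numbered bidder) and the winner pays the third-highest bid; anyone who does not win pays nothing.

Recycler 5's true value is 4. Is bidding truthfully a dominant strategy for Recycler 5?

Check each profile of the others' bids and compare truth against every alternative bid.
Others bid (4, 4, 4, 4): truth gives 0, best alternative gives 0.
Others bid (4, 4, 4, 13): truth gives 0, best alternative gives 0.
Others bid (4, 4, 4, 29): truth gives 0, best alternative gives 0.
Others bid (4, 4, 4, 31): truth gives 0, best alternative gives 0.
Others bid (4, 4, 13, 4): truth gives 0, best alternative gives 0.
Others bid (4, 4, 13, 13): truth gives 0, best alternative gives 0.
(Remaining 250 profiles checked similarly; truth is weakly best in each.)
In every case the truthful bid is at least as good as any alternative, so it is a dominant strategy.

Yes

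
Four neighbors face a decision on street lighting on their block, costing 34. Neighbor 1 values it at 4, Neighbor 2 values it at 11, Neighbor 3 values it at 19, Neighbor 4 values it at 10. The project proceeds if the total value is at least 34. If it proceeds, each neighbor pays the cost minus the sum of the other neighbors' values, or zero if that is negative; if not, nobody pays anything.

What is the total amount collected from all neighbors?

Total value 44 ≥ cost 34, so it is built.
Neighbor 1: others sum to 40; max(0, 34 - 40) = 0.
Neighbor 2: others sum to 33; max(0, 34 - 33) = 1.
Neighbor 3: others sum to 25; max(0, 34 - 25) = 9.
Neighbor 4: others sum to 34; max(0, 34 - 34) = 0.
Total collected = 0 + 1 + 9 + 0 = 10.

10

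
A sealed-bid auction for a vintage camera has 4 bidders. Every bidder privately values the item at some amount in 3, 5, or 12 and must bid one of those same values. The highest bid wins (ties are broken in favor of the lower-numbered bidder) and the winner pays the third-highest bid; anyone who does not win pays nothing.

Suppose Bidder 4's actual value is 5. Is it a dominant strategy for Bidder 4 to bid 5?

Consider the case where Bidder 1 bids 3, Bidder 2 bids 3 and Bidder 3 bids 5.
Truthful bid 5: loses, pays 0, utility 0.
Bid 12 instead: wins, pays 3, utility 5 - 3 = 2.
Since 2 > 0, bidding 12 is strictly better here, so truthful bidding is not dominant.

No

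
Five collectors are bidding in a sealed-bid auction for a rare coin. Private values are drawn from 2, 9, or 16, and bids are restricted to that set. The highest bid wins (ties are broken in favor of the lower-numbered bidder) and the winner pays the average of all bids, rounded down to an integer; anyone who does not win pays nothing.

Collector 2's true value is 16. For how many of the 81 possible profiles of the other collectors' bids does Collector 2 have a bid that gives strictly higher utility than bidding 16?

8

Others bid (2, 2, 2, 2): truth gives 12; bid 9 gives 13 > 12. Violating.
Others bid (2, 2, 2, 9): truth gives 10; bid 9 gives 12 > 10. Violating.
Others bid (2, 2, 9, 2): truth gives 10; bid 9 gives 12 > 10. Violating.
Others bid (2, 2, 9, 9): truth gives 9; bid 9 gives 10 > 9. Violating.
Others bid (2, 2, 2, 16): truth gives 9; no alternative beats it.
Others bid (2, 2, 9, 16): truth gives 7; no alternative beats it.
(Checking all 81 profiles: 8 have a profitable deviation, 73 do not.)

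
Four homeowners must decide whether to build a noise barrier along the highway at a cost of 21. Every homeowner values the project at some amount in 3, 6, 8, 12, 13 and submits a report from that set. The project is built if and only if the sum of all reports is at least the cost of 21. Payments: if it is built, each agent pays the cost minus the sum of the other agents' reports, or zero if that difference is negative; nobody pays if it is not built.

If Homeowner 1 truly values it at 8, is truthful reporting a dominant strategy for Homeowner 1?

Yes

Check each profile of the others' reports and compare truth against every alternative report.
Others report (3, 6, 12): truth gives 8, best alternative gives 8.
Others report (3, 6, 13): truth gives 8, best alternative gives 8.
Others report (3, 8, 12): truth gives 8, best alternative gives 8.
Others report (3, 8, 13): truth gives 8, best alternative gives 8.
Others report (3, 12, 6): truth gives 8, best alternative gives 8.
Others report (3, 12, 8): truth gives 8, best alternative gives 8.
(Remaining 119 profiles checked similarly; truth is weakly best in each.)
In every case the truthful report is at least as good as any alternative, so it is a dominant strategy.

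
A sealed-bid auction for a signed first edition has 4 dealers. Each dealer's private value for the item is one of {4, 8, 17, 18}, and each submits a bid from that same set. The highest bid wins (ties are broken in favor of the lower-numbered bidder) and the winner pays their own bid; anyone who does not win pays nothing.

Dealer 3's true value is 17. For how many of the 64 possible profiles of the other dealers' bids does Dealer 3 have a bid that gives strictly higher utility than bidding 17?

2

Others bid (4, 4, 4): truth gives 0; bid 8 gives 9 > 0. Violating.
Others bid (4, 4, 8): truth gives 0; bid 8 gives 9 > 0. Violating.
Others bid (4, 4, 17): truth gives 0; no alternative beats it.
Others bid (4, 4, 18): truth gives 0; no alternative beats it.
(Checking all 64 profiles: 2 have a profitable deviation, 62 do not.)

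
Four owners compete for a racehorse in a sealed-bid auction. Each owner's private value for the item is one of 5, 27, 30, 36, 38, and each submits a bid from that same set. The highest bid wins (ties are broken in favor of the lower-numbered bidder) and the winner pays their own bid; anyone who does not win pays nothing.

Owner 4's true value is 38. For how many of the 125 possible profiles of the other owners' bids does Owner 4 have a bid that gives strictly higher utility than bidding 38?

Others bid (5, 5, 5): truth gives 0; bid 27 gives 11 > 0. Violating.
Others bid (5, 5, 27): truth gives 0; bid 30 gives 8 > 0. Violating.
Others bid (5, 5, 30): truth gives 0; bid 36 gives 2 > 0. Violating.
Others bid (5, 27, 5): truth gives 0; bid 30 gives 8 > 0. Violating.
Others bid (5, 5, 36): truth gives 0; no alternative beats it.
Others bid (5, 5, 38): truth gives 0; no alternative beats it.
(Checking all 125 profiles: 27 have a profitable deviation, 98 do not.)

27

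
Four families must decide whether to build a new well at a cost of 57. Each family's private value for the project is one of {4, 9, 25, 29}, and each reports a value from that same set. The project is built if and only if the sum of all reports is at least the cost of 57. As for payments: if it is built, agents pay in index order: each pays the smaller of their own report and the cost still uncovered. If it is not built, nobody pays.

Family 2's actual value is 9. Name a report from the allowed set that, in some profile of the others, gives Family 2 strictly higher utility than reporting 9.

Suppose Family 1 reports 4, Family 3 reports 25 and Family 4 reports 25.
Report 9: project built, pays 9, utility 9 - 9 = 0.
Report 4: project built, pays 4, utility 9 - 4 = 5.
So reporting 4 beats truth here (5 > 0).

4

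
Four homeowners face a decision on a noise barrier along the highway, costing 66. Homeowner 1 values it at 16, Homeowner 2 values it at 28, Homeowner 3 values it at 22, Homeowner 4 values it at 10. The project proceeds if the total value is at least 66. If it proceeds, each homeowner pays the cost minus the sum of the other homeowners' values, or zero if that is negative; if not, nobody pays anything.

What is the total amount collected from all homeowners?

Total value 76 ≥ cost 66, so it is built.
Homeowner 1: others sum to 60; max(0, 66 - 60) = 6.
Homeowner 2: others sum to 48; max(0, 66 - 48) = 18.
Homeowner 3: others sum to 54; max(0, 66 - 54) = 12.
Homeowner 4: others sum to 66; max(0, 66 - 66) = 0.
Total collected = 6 + 18 + 12 + 0 = 36.

36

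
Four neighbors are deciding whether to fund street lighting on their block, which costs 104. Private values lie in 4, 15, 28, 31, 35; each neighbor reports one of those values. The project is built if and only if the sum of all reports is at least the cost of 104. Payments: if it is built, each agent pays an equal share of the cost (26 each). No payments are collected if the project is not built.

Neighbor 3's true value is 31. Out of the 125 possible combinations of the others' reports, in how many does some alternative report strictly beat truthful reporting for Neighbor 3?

9

Others report (4, 31, 35): truth gives 0; report 35 gives 5 > 0. Violating.
Others report (4, 35, 31): truth gives 0; report 35 gives 5 > 0. Violating.
Others report (15, 28, 28): truth gives 0; report 35 gives 5 > 0. Violating.
Others report (28, 15, 28): truth gives 0; report 35 gives 5 > 0. Violating.
Others report (4, 4, 4): truth gives 0; no alternative beats it.
Others report (4, 4, 15): truth gives 0; no alternative beats it.
(Checking all 125 profiles: 9 have a profitable deviation, 116 do not.)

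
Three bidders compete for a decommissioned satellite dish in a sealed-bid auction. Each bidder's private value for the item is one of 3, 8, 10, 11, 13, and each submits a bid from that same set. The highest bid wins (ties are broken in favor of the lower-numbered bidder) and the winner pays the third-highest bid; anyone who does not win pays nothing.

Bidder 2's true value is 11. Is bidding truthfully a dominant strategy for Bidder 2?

No

Consider the case where Bidder 1 bids 3 and Bidder 3 bids 13.
Truthful bid 11: loses, pays 0, utility 0.
Bid 13 instead: wins, pays 3, utility 11 - 3 = 8.
Since 8 > 0, bidding 13 is strictly better here, so truthful bidding is not dominant.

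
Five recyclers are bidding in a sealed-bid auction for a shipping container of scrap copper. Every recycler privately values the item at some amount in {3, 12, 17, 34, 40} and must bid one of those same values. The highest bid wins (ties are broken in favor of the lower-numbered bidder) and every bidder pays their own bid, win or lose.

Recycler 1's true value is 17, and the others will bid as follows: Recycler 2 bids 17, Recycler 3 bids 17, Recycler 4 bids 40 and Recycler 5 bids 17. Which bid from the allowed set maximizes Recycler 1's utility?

Bid 3: loses but pays 3, utility -3.
Bid 12: loses but pays 12, utility -12.
Bid 17: loses but pays 17, utility -17.
Bid 34: loses but pays 34, utility -34.
Bid 40: wins, pays 40, utility 17 - 40 = -23.
The best choice is 3 with utility -3.

3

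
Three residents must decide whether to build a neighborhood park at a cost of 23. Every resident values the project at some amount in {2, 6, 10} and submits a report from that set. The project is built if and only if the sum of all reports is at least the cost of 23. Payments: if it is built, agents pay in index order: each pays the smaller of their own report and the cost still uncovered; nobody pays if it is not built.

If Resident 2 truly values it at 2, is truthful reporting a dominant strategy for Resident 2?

Yes

Check each profile of the others' reports and compare truth against every alternative report.
Others report (10, 10): truth gives 0, best alternative gives -4.
Others report (2, 2): truth gives 0, best alternative gives 0.
Others report (2, 6): truth gives 0, best alternative gives 0.
Others report (2, 10): truth gives 0, best alternative gives 0.
Others report (6, 2): truth gives 0, best alternative gives 0.
Others report (6, 6): truth gives 0, best alternative gives 0.
(Remaining 3 profiles checked similarly; truth is weakly best in each.)
In every case the truthful report is at least as good as any alternative, so it is a dominant strategy.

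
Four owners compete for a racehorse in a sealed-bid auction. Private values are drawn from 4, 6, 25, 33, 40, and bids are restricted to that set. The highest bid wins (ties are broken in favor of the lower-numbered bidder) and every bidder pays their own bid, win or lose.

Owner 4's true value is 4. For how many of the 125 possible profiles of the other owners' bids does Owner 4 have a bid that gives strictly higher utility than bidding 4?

1

Others bid (4, 4, 4): truth gives -4; bid 6 gives -2 > -4. Violating.
Others bid (4, 4, 6): truth gives -4; no alternative beats it.
Others bid (4, 4, 25): truth gives -4; no alternative beats it.
(Checking all 125 profiles: 1 has a profitable deviation, 124 do not.)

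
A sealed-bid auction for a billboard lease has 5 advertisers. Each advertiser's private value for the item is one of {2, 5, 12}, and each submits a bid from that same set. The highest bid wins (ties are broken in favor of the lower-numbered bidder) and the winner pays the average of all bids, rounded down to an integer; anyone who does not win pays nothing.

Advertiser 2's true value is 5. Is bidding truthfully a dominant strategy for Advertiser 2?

Consider the case where Advertiser 1 bids 5, Advertiser 3 bids 2, Advertiser 4 bids 2 and Advertiser 5 bids 2.
Truthful bid 5: loses, pays 0, utility 0.
Bid 12 instead: wins, pays 4, utility 5 - 4 = 1.
Since 1 > 0, bidding 12 is strictly better here, so truthful bidding is not dominant.

No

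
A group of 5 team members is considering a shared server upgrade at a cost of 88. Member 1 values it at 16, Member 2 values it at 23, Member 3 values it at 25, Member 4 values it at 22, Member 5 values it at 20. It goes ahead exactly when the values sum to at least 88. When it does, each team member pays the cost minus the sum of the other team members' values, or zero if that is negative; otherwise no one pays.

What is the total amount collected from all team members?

18

Total value 106 ≥ cost 88, so it is built.
Member 1: others sum to 90; max(0, 88 - 90) = 0.
Member 2: others sum to 83; max(0, 88 - 83) = 5.
Member 3: others sum to 81; max(0, 88 - 81) = 7.
Member 4: others sum to 84; max(0, 88 - 84) = 4.
Member 5: others sum to 86; max(0, 88 - 86) = 2.
Total collected = 0 + 5 + 7 + 4 + 2 = 18.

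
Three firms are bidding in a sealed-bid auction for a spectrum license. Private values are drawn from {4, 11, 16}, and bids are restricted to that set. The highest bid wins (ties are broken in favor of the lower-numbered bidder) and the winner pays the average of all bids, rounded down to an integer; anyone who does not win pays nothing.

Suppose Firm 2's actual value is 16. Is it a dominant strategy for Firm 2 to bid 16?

No

Consider the case where Firm 1 bids 4 and Firm 3 bids 4.
Truthful bid 16: wins, pays 8, utility 16 - 8 = 8.
Bid 11 instead: wins, pays 6, utility 16 - 6 = 10.
Since 10 > 8, bidding 11 is strictly better here, so truthful bidding is not dominant.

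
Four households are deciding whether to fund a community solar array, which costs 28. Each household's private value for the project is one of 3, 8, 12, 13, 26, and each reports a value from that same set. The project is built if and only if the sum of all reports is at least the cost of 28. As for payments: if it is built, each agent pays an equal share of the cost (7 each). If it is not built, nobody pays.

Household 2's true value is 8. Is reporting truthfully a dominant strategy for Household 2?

No

Consider the case where Household 1 reports 3, Household 3 reports 3 and Household 4 reports 3.
Truthful report 8: project not built, utility 0.
Report 26 instead: project built, pays 7, utility 8 - 7 = 1.
Since 1 > 0, reporting 26 is strictly better here, so truthful reporting is not dominant.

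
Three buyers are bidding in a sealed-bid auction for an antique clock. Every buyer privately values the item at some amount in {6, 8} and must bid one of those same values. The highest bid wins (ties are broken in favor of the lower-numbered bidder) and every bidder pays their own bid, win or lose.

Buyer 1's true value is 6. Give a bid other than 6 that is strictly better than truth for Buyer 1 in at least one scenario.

8

Suppose Buyer 2 bids 6 and Buyer 3 bids 8.
Bid 6: loses but pays 6, utility -6.
Bid 8: wins, pays 8, utility 6 - 8 = -2.
So bidding 8 beats truth here (-2 > -6).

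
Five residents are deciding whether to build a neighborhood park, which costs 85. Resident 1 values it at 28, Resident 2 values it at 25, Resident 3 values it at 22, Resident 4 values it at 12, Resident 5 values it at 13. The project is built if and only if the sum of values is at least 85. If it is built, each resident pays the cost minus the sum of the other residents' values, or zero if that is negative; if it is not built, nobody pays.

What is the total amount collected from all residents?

Total value 100 ≥ cost 85, so it is built.
Resident 1: others sum to 72; max(0, 85 - 72) = 13.
Resident 2: others sum to 75; max(0, 85 - 75) = 10.
Resident 3: others sum to 78; max(0, 85 - 78) = 7.
Resident 4: others sum to 88; max(0, 85 - 88) = 0.
Resident 5: others sum to 87; max(0, 85 - 87) = 0.
Total collected = 13 + 10 + 7 + 0 + 0 = 30.

30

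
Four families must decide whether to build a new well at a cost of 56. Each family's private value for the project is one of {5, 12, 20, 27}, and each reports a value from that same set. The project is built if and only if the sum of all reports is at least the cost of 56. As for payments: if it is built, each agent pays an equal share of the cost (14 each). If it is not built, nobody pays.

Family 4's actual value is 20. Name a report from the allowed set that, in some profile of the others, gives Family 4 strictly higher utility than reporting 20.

Suppose Family 1 reports 5, Family 2 reports 5 and Family 3 reports 20.
Report 20: project not built, utility 0.
Report 27: project built, pays 14, utility 20 - 14 = 6.
So reporting 27 beats truth here (6 > 0).

27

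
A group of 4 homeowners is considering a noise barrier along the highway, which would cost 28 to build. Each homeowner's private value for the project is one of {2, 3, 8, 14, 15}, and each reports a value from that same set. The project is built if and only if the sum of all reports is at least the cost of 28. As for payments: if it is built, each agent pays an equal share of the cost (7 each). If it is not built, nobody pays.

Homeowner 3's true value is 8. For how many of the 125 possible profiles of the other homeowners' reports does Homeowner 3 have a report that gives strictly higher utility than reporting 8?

27

Others report (2, 2, 14): truth gives 0; report 14 gives 1 > 0. Violating.
Others report (2, 2, 15): truth gives 0; report 14 gives 1 > 0. Violating.
Others report (2, 3, 8): truth gives 0; report 15 gives 1 > 0. Violating.
Others report (2, 3, 14): truth gives 0; report 14 gives 1 > 0. Violating.
Others report (2, 2, 2): truth gives 0; no alternative beats it.
Others report (2, 2, 3): truth gives 0; no alternative beats it.
(Checking all 125 profiles: 27 have a profitable deviation, 98 do not.)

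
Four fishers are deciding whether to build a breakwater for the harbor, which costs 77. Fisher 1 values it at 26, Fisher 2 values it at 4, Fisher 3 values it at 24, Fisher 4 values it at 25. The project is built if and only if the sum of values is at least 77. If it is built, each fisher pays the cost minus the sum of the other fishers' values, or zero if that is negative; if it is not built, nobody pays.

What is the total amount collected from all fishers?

Total value 79 ≥ cost 77, so it is built.
Fisher 1: others sum to 53; max(0, 77 - 53) = 24.
Fisher 2: others sum to 75; max(0, 77 - 75) = 2.
Fisher 3: others sum to 55; max(0, 77 - 55) = 22.
Fisher 4: others sum to 54; max(0, 77 - 54) = 23.
Total collected = 24 + 2 + 22 + 23 = 71.

71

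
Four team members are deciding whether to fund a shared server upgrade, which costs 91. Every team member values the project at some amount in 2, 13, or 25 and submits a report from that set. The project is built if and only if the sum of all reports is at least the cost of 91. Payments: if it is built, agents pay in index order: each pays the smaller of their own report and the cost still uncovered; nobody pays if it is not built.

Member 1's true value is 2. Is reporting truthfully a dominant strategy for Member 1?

Yes

Check each profile of the others' reports and compare truth against every alternative report.
Others report (2, 2, 2): truth gives 0, best alternative gives 0.
Others report (2, 2, 13): truth gives 0, best alternative gives 0.
Others report (2, 2, 25): truth gives 0, best alternative gives 0.
Others report (2, 13, 2): truth gives 0, best alternative gives 0.
Others report (2, 13, 13): truth gives 0, best alternative gives 0.
Others report (2, 13, 25): truth gives 0, best alternative gives 0.
(Remaining 21 profiles checked similarly; truth is weakly best in each.)
In every case the truthful report is at least as good as any alternative, so it is a dominant strategy.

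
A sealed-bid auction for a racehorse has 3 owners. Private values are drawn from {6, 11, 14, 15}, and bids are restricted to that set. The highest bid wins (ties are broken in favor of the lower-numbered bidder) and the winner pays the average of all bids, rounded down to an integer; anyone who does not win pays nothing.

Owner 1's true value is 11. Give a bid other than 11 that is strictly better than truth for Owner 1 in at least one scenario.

Suppose Owner 2 bids 6 and Owner 3 bids 6.
Bid 11: wins, pays 7, utility 11 - 7 = 4.
Bid 6: wins, pays 6, utility 11 - 6 = 5.
So bidding 6 beats truth here (5 > 4).

6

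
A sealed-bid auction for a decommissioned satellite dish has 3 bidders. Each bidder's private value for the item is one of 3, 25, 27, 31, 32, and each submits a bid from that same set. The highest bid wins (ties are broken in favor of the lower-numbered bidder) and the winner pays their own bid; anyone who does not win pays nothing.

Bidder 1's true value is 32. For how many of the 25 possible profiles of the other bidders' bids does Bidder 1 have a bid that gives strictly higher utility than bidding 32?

Others bid (3, 3): truth gives 0; bid 3 gives 29 > 0. Violating.
Others bid (3, 25): truth gives 0; bid 25 gives 7 > 0. Violating.
Others bid (3, 27): truth gives 0; bid 27 gives 5 > 0. Violating.
Others bid (3, 31): truth gives 0; bid 31 gives 1 > 0. Violating.
Others bid (3, 32): truth gives 0; no alternative beats it.
Others bid (25, 32): truth gives 0; no alternative beats it.
(Checking all 25 profiles: 16 have a profitable deviation, 9 do not.)

16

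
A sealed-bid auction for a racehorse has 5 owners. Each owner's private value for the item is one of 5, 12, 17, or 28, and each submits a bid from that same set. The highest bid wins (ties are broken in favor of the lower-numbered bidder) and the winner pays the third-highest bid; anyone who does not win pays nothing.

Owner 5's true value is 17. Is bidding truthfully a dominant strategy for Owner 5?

Consider the case where Owner 1 bids 5, Owner 2 bids 5, Owner 3 bids 5 and Owner 4 bids 17.
Truthful bid 17: loses, pays 0, utility 0.
Bid 28 instead: wins, pays 5, utility 17 - 5 = 12.
Since 12 > 0, bidding 28 is strictly better here, so truthful bidding is not dominant.

No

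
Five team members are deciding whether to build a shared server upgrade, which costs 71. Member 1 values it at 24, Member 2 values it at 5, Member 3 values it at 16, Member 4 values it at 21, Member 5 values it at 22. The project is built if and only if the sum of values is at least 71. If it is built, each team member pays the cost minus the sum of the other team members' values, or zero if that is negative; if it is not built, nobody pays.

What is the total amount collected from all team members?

16

Total value 88 ≥ cost 71, so it is built.
Member 1: others sum to 64; max(0, 71 - 64) = 7.
Member 2: others sum to 83; max(0, 71 - 83) = 0.
Member 3: others sum to 72; max(0, 71 - 72) = 0.
Member 4: others sum to 67; max(0, 71 - 67) = 4.
Member 5: others sum to 66; max(0, 71 - 66) = 5.
Total collected = 7 + 0 + 0 + 4 + 5 = 16.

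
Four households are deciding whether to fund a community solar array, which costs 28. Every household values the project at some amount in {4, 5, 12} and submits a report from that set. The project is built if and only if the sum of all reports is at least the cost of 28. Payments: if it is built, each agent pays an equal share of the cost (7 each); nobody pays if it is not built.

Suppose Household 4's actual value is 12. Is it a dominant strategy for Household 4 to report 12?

Check each profile of the others' reports and compare truth against every alternative report.
Others report (4, 4, 12): truth gives 5, best alternative gives 0.
Others report (4, 5, 12): truth gives 5, best alternative gives 0.
Others report (4, 12, 4): truth gives 5, best alternative gives 0.
Others report (4, 12, 5): truth gives 5, best alternative gives 0.
Others report (5, 4, 12): truth gives 5, best alternative gives 0.
Others report (5, 5, 12): truth gives 5, best alternative gives 0.
(Remaining 21 profiles checked similarly; truth is weakly best in each.)
In every case the truthful report is at least as good as any alternative, so it is a dominant strategy.

Yes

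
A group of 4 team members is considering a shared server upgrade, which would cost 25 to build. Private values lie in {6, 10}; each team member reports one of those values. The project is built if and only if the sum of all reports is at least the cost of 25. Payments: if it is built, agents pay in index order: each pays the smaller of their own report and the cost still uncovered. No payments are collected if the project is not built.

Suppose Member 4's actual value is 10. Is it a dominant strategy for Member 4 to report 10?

Check each profile of the others' reports and compare truth against every alternative report.
Others report (6, 6, 6): truth gives 3, best alternative gives 0.
Others report (6, 10, 10): truth gives 10, best alternative gives 10.
Others report (10, 6, 10): truth gives 10, best alternative gives 10.
Others report (10, 10, 6): truth gives 10, best alternative gives 10.
Others report (10, 10, 10): truth gives 10, best alternative gives 10.
Others report (6, 6, 10): truth gives 7, best alternative gives 7.
(Remaining 2 profiles checked similarly; truth is weakly best in each.)
In every case the truthful report is at least as good as any alternative, so it is a dominant strategy.

Yes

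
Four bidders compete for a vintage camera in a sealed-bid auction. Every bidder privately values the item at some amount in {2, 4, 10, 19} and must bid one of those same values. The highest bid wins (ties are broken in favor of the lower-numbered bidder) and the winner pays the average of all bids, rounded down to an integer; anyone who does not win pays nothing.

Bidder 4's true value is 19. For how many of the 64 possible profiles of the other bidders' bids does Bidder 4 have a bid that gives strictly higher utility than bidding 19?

Others bid (2, 2, 2): truth gives 13; bid 4 gives 17 > 13. Violating.
Others bid (2, 2, 4): truth gives 13; bid 10 gives 15 > 13. Violating.
Others bid (2, 4, 2): truth gives 13; bid 10 gives 15 > 13. Violating.
Others bid (2, 4, 4): truth gives 12; bid 10 gives 14 > 12. Violating.
Others bid (2, 2, 10): truth gives 11; no alternative beats it.
Others bid (2, 2, 19): truth gives 0; no alternative beats it.
(Checking all 64 profiles: 8 have a profitable deviation, 56 do not.)

8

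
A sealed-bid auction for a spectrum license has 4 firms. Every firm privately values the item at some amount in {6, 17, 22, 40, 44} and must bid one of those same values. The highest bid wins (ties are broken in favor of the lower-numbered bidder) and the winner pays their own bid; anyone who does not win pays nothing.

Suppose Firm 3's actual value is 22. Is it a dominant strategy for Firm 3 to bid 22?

No

Consider the case where Firm 1 bids 6, Firm 2 bids 6 and Firm 4 bids 6.
Truthful bid 22: wins, pays 22, utility 22 - 22 = 0.
Bid 17 instead: wins, pays 17, utility 22 - 17 = 5.
Since 5 > 0, bidding 17 is strictly better here, so truthful bidding is not dominant.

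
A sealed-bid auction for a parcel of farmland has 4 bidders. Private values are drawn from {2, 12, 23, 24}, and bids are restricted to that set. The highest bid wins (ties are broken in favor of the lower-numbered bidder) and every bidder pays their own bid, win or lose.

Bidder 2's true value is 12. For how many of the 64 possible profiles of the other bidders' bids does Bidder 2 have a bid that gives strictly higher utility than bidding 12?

60

Others bid (2, 2, 23): truth gives -12; bid 2 gives -2 > -12. Violating.
Others bid (2, 2, 24): truth gives -12; bid 2 gives -2 > -12. Violating.
Others bid (2, 12, 23): truth gives -12; bid 2 gives -2 > -12. Violating.
Others bid (2, 12, 24): truth gives -12; bid 2 gives -2 > -12. Violating.
Others bid (2, 2, 2): truth gives 0; no alternative beats it.
Others bid (2, 2, 12): truth gives 0; no alternative beats it.
(Checking all 64 profiles: 60 have a profitable deviation, 4 do not.)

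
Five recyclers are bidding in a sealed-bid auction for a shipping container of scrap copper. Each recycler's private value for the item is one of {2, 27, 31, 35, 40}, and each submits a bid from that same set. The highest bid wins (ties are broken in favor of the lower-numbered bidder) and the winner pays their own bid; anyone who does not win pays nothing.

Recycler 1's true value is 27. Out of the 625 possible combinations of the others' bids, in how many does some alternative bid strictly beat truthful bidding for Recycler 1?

Others bid (2, 2, 2, 2): truth gives 0; bid 2 gives 25 > 0. Violating.
Others bid (2, 2, 2, 27): truth gives 0; no alternative beats it.
Others bid (2, 2, 2, 31): truth gives 0; no alternative beats it.
(Checking all 625 profiles: 1 has a profitable deviation, 624 do not.)

1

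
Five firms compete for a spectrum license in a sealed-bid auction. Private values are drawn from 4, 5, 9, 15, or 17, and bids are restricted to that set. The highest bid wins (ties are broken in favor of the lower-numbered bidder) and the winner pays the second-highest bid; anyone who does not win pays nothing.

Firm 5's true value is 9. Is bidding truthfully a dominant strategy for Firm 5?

Yes

Check each profile of the others' bids and compare truth against every alternative bid.
Others bid (4, 4, 4, 4): truth gives 5, best alternative gives 5.
Others bid (4, 4, 4, 5): truth gives 4, best alternative gives 4.
Others bid (4, 4, 5, 4): truth gives 4, best alternative gives 4.
Others bid (4, 4, 5, 5): truth gives 4, best alternative gives 4.
Others bid (4, 5, 4, 4): truth gives 4, best alternative gives 4.
Others bid (4, 5, 4, 5): truth gives 4, best alternative gives 4.
(Remaining 619 profiles checked similarly; truth is weakly best in each.)
In every case the truthful bid is at least as good as any alternative, so it is a dominant strategy.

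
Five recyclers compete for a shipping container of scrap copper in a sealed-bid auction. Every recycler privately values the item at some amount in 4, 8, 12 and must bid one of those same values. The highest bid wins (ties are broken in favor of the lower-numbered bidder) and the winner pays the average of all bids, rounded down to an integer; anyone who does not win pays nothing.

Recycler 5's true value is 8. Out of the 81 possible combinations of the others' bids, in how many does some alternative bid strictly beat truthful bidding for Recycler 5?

Others bid (4, 4, 4, 8): truth gives 0; bid 12 gives 2 > 0. Violating.
Others bid (4, 4, 8, 4): truth gives 0; bid 12 gives 2 > 0. Violating.
Others bid (4, 4, 8, 8): truth gives 0; bid 12 gives 1 > 0. Violating.
Others bid (4, 8, 4, 4): truth gives 0; bid 12 gives 2 > 0. Violating.
Others bid (4, 4, 4, 4): truth gives 4; no alternative beats it.
Others bid (4, 4, 4, 12): truth gives 0; no alternative beats it.
(Checking all 81 profiles: 10 have a profitable deviation, 71 do not.)

10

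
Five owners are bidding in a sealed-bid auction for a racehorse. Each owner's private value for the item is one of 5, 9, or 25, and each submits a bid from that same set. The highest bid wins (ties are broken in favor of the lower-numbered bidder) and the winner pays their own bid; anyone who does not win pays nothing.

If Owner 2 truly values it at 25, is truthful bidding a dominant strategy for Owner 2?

No

Consider the case where Owner 1 bids 5, Owner 3 bids 5, Owner 4 bids 5 and Owner 5 bids 5.
Truthful bid 25: wins, pays 25, utility 25 - 25 = 0.
Bid 9 instead: wins, pays 9, utility 25 - 9 = 16.
Since 16 > 0, bidding 9 is strictly better here, so truthful bidding is not dominant.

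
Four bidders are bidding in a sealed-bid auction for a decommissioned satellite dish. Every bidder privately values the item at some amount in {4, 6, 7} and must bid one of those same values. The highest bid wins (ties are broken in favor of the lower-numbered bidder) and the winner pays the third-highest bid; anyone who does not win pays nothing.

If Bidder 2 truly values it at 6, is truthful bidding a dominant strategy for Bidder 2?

No

Consider the case where Bidder 1 bids 4, Bidder 3 bids 4 and Bidder 4 bids 7.
Truthful bid 6: loses, pays 0, utility 0.
Bid 7 instead: wins, pays 4, utility 6 - 4 = 2.
Since 2 > 0, bidding 7 is strictly better here, so truthful bidding is not dominant.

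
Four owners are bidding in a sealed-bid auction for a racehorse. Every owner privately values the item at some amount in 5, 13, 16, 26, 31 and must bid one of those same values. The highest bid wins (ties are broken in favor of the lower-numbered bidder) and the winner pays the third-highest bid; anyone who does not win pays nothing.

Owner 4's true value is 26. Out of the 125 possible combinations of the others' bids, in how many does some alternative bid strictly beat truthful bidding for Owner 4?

27

Others bid (5, 5, 26): truth gives 0; bid 31 gives 21 > 0. Violating.
Others bid (5, 13, 26): truth gives 0; bid 31 gives 13 > 0. Violating.
Others bid (5, 16, 26): truth gives 0; bid 31 gives 10 > 0. Violating.
Others bid (5, 26, 5): truth gives 0; bid 31 gives 21 > 0. Violating.
Others bid (5, 5, 5): truth gives 21; no alternative beats it.
Others bid (5, 5, 13): truth gives 21; no alternative beats it.
(Checking all 125 profiles: 27 have a profitable deviation, 98 do not.)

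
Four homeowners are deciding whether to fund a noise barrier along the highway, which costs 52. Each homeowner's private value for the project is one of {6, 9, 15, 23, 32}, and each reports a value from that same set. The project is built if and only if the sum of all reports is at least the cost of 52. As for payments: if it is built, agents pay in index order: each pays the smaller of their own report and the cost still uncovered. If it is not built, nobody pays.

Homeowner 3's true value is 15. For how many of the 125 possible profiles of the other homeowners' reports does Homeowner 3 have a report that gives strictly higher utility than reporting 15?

57

Others report (6, 6, 32): truth gives 0; report 9 gives 6 > 0. Violating.
Others report (6, 9, 32): truth gives 0; report 6 gives 9 > 0. Violating.
Others report (6, 15, 23): truth gives 0; report 9 gives 6 > 0. Violating.
Others report (6, 15, 32): truth gives 0; report 6 gives 9 > 0. Violating.
Others report (6, 6, 6): truth gives 0; no alternative beats it.
Others report (6, 6, 9): truth gives 0; no alternative beats it.
(Checking all 125 profiles: 57 have a profitable deviation, 68 do not.)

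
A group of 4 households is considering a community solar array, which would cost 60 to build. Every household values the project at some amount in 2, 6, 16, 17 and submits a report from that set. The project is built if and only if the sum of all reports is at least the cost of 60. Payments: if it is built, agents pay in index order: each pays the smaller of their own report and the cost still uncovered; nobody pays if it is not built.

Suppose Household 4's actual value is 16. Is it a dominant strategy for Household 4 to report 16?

Yes

Check each profile of the others' reports and compare truth against every alternative report.
Others report (17, 17, 17): truth gives 7, best alternative gives 7.
Others report (16, 17, 17): truth gives 6, best alternative gives 6.
Others report (17, 16, 17): truth gives 6, best alternative gives 6.
Others report (17, 17, 16): truth gives 6, best alternative gives 6.
Others report (16, 16, 17): truth gives 5, best alternative gives 5.
Others report (16, 17, 16): truth gives 5, best alternative gives 5.
(Remaining 58 profiles checked similarly; truth is weakly best in each.)
In every case the truthful report is at least as good as any alternative, so it is a dominant strategy.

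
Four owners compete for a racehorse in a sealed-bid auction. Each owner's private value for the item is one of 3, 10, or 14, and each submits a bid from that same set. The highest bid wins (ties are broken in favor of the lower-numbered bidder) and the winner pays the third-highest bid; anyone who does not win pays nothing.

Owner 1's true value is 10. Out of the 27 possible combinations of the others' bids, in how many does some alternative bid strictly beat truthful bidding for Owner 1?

3

Others bid (3, 3, 14): truth gives 0; bid 14 gives 7 > 0. Violating.
Others bid (3, 14, 3): truth gives 0; bid 14 gives 7 > 0. Violating.
Others bid (14, 3, 3): truth gives 0; bid 14 gives 7 > 0. Violating.
Others bid (3, 3, 3): truth gives 7; no alternative beats it.
Others bid (3, 3, 10): truth gives 7; no alternative beats it.
(Checking all 27 profiles: 3 have a profitable deviation, 24 do not.)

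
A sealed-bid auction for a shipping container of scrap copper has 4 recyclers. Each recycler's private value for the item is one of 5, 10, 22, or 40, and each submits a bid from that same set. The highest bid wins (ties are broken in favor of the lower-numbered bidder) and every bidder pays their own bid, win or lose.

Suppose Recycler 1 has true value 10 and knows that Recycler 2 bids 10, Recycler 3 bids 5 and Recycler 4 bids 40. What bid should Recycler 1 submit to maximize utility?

5

Bid 5: loses but pays 5, utility -5.
Bid 10: loses but pays 10, utility -10.
Bid 22: loses but pays 22, utility -22.
Bid 40: wins, pays 40, utility 10 - 40 = -30.
The best choice is 5 with utility -5.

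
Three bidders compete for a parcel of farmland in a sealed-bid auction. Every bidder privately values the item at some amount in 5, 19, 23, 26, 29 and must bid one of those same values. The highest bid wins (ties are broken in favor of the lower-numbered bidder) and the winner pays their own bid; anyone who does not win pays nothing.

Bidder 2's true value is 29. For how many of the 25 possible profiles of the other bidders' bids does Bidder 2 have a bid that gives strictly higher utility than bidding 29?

Others bid (5, 5): truth gives 0; bid 19 gives 10 > 0. Violating.
Others bid (5, 19): truth gives 0; bid 19 gives 10 > 0. Violating.
Others bid (5, 23): truth gives 0; bid 23 gives 6 > 0. Violating.
Others bid (5, 26): truth gives 0; bid 26 gives 3 > 0. Violating.
Others bid (5, 29): truth gives 0; no alternative beats it.
Others bid (19, 29): truth gives 0; no alternative beats it.
(Checking all 25 profiles: 12 have a profitable deviation, 13 do not.)

12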